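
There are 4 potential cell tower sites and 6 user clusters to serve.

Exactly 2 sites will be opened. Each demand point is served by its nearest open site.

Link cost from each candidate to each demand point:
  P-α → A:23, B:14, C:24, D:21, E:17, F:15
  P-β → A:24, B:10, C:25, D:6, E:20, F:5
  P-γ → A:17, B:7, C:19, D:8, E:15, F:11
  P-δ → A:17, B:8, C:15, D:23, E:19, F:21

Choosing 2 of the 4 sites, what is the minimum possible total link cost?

Open {P-β, P-γ}.
  A→P-γ 17, B→P-γ 7, C→P-γ 19, D→P-β 6, E→P-γ 15, F→P-β 5  ⇒ total 69.
Compare {P-β, P-δ}: total 70.
Compare {P-γ, P-δ}: total 73.
No size-2 selection does better; minimum is 69.

69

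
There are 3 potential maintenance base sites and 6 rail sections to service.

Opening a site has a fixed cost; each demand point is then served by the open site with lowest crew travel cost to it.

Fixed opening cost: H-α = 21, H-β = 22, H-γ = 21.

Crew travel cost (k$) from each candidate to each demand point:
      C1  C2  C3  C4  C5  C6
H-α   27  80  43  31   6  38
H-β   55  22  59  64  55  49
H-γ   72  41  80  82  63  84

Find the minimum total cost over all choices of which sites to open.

Open {H-α, H-β}: assign each demand point to its cheapest open site.
  C1→H-α 27, C2→H-β 22, C3→H-α 43, C4→H-α 31, C5→H-α 6, C6→H-α 38
  crew travel cost 167, fixed 43 → total 210.
Compare {H-α, H-γ}: crew travel cost 186 + fixed 42 = 228.
Compare {H-α, H-β, H-γ}: crew travel cost 167 + fixed 64 = 231.
Compare {H-α}: crew travel cost 225 + fixed 21 = 246.
All other subsets cost ≥ 228. Minimum total cost: 210.

210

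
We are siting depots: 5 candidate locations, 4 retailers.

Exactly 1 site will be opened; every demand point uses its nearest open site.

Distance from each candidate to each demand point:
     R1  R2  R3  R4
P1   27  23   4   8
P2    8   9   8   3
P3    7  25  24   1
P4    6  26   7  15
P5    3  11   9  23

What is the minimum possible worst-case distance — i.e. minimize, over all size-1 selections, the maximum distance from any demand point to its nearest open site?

9

Open {P2}.
  Farthest demand point is R2 at distance 9 (to P2); all others are ≤ 9.
With {P5} the worst case is 23.
With {P3} the worst case is 25.
No size-1 selection achieves below 9.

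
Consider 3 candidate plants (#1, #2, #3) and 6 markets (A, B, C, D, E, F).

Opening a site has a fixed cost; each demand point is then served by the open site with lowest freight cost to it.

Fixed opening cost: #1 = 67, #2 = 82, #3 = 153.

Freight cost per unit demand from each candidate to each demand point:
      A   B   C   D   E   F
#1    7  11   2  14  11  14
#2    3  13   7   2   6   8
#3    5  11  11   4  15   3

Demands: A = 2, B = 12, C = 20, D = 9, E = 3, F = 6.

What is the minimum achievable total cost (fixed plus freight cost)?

Open {#1, #2}: assign each demand point to its cheapest open site.
  A→#2 2×3=6, B→#1 12×11=132, C→#1 20×2=40, D→#2 9×2=18, E→#2 3×6=18, F→#2 6×8=48
  freight cost 262, fixed 149 → total 411.
Compare {#2}: freight cost 386 + fixed 82 = 468.
Compare {#1, #3}: freight cost 269 + fixed 220 = 489.
Compare {#1}: freight cost 429 + fixed 67 = 496.
All other subsets cost ≥ 468. Minimum total cost: 411.

411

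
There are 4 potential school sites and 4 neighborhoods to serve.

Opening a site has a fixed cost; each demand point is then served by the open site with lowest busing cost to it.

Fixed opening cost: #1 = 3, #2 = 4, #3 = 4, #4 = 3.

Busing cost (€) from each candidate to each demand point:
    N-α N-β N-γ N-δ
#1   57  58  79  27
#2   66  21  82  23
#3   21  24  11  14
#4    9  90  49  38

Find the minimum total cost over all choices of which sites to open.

65

Open {#3, #4}: assign each demand point to its cheapest open site.
  N-α→#4 9, N-β→#3 24, N-γ→#3 11, N-δ→#3 14
  busing cost 58, fixed 7 → total 65.
Compare {#2, #3, #4}: busing cost 55 + fixed 11 = 66.
Compare {#1, #3, #4}: busing cost 58 + fixed 10 = 68.
Compare {#1, #2, #3, #4}: busing cost 55 + fixed 14 = 69.
All other subsets cost ≥ 66. Minimum total cost: 65.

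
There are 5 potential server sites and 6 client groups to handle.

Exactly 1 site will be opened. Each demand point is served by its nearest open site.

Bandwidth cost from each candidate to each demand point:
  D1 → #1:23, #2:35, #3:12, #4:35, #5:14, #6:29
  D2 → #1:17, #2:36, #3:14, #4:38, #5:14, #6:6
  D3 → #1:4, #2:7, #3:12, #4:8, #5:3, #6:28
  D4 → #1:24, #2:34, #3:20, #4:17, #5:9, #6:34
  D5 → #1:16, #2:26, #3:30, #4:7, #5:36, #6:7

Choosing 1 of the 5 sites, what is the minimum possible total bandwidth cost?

62

Open {D3}.
  #1→D3 4, #2→D3 7, #3→D3 12, #4→D3 8, #5→D3 3, #6→D3 28  ⇒ total 62.
Compare {D5}: total 122.
Compare {D2}: total 125.
No size-1 selection does better; minimum is 62.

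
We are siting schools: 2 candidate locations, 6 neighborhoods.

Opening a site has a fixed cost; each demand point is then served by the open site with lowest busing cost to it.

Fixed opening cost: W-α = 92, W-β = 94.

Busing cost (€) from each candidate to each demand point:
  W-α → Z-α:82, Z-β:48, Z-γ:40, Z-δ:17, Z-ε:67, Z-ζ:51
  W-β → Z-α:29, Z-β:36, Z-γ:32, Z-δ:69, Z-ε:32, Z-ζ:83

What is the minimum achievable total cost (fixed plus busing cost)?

375

Open {W-β}: assign each demand point to its cheapest open site.
  Z-α→W-β 29, Z-β→W-β 36, Z-γ→W-β 32, Z-δ→W-β 69, Z-ε→W-β 32, Z-ζ→W-β 83
  busing cost 281, fixed 94 → total 375.
Compare {W-α, W-β}: busing cost 197 + fixed 186 = 383.
Compare {W-α}: busing cost 305 + fixed 92 = 397.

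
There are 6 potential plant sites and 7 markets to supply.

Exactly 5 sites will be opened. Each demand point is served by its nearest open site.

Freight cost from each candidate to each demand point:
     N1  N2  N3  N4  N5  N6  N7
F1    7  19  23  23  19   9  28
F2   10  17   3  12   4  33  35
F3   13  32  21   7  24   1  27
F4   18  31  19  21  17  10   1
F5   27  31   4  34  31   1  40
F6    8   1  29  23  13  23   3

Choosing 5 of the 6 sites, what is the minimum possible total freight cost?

24

Open {F1, F2, F3, F4, F6}.
  N1→F1 7, N2→F6 1, N3→F2 3, N4→F3 7, N5→F2 4, N6→F3 1, N7→F4 1  ⇒ total 24.
Compare {F2, F3, F4, F5, F6}: total 25.
Compare {F1, F2, F3, F5, F6}: total 26.
No size-5 selection does better; minimum is 24.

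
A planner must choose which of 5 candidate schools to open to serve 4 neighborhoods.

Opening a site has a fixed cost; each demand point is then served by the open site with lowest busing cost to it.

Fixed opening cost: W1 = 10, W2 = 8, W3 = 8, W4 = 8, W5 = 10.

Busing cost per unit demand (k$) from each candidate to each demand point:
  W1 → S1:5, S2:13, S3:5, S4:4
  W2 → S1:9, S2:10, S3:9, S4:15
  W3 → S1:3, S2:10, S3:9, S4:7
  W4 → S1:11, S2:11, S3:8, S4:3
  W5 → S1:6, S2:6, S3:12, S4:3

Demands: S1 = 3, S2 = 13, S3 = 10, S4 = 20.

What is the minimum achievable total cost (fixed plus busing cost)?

Open {W1, W5}: assign each demand point to its cheapest open site.
  S1→W1 3×5=15, S2→W5 13×6=78, S3→W1 10×5=50, S4→W5 20×3=60
  busing cost 203, fixed 20 → total 223.
Compare {W1, W3, W5}: busing cost 197 + fixed 28 = 225.
Compare {W1, W2, W5}: busing cost 203 + fixed 28 = 231.
Compare {W1, W4, W5}: busing cost 203 + fixed 28 = 231.
All other subsets cost ≥ 225. Minimum total cost: 223.

223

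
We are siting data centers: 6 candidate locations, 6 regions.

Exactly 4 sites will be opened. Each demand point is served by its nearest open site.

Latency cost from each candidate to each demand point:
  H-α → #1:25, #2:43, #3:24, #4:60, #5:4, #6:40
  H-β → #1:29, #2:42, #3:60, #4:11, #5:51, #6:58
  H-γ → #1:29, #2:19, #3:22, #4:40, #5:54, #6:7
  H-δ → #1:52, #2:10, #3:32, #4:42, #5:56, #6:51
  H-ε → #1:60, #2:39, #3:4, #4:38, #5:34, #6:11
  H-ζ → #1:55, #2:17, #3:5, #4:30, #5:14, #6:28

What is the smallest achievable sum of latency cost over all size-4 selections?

65

Open {H-α, H-β, H-δ, H-ε}.
  #1→H-α 25, #2→H-δ 10, #3→H-ε 4, #4→H-β 11, #5→H-α 4, #6→H-ε 11  ⇒ total 65.
Compare {H-α, H-β, H-γ, H-ζ}: total 69.
Compare {H-α, H-β, H-γ, H-ε}: total 70.
No size-4 selection does better; minimum is 65.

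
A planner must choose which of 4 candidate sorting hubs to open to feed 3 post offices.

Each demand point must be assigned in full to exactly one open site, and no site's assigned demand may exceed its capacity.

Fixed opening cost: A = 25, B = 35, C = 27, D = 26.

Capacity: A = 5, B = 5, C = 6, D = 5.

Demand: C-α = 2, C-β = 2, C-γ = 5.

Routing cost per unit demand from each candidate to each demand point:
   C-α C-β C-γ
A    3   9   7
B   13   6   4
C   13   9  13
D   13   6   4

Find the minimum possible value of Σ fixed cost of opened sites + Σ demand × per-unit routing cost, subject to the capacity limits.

Open {A, D}; cheapest assignment that respects the capacities:
  A (cap 5, load 4): C-α, C-β — cost 2×3 + 2×9 = 24
  D (cap 5, load 5): C-γ — cost 5×4 = 20
  Shipping 44, fixed 51 → total 95.
  Any other capacity-feasible assignment to {A, D} ships for at least 44.
Compare {A, B}: its best feasible assignment gives total 104.
Compare {C, D}: its best feasible assignment gives total 117.
Every other set of open sites that can feasibly serve all demand totals ≥ 104 even under its best assignment. Minimum: 95.

95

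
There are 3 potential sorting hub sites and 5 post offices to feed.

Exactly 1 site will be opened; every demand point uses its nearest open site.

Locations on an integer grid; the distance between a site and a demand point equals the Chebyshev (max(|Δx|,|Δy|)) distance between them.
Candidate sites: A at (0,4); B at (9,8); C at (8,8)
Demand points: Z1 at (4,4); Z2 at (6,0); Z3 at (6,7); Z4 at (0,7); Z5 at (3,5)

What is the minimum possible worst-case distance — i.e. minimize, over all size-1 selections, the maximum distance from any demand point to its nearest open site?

6

Open {A}.
  Farthest demand point is Z2 at distance 6 (to A); all others are ≤ 6.
With {C} the worst case is 8.
With {B} the worst case is 9.
No size-1 selection achieves below 6.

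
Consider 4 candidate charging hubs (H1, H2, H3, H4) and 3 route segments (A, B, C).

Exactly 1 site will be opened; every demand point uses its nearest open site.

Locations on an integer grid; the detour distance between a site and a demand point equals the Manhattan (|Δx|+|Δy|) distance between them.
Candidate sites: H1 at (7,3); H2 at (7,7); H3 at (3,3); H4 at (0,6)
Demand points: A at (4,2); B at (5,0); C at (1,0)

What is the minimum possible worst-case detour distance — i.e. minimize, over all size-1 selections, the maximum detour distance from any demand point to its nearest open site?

5

Open {H3}.
  Farthest demand point is B at detour distance 5 (to H3); all others are ≤ 5.
With {H1} the worst case is 9.
With {H4} the worst case is 11.
No size-1 selection achieves below 5.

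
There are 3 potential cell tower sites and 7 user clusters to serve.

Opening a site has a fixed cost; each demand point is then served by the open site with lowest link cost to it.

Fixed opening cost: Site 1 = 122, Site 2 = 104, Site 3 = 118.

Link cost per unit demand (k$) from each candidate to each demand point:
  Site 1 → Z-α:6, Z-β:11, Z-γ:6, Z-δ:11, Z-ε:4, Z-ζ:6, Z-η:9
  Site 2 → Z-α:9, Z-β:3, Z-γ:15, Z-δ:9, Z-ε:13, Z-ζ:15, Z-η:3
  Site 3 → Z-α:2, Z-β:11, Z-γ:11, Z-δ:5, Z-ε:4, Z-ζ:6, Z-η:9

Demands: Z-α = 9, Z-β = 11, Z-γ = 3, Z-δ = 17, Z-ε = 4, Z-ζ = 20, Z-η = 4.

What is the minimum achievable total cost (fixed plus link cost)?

539

Open {Site 2, Site 3}: assign each demand point to its cheapest open site.
  Z-α→Site 3 9×2=18, Z-β→Site 2 11×3=33, Z-γ→Site 3 3×11=33, Z-δ→Site 3 17×5=85, Z-ε→Site 3 4×4=16, Z-ζ→Site 3 20×6=120, Z-η→Site 2 4×3=12
  link cost 317, fixed 222 → total 539.
Compare {Site 3}: link cost 429 + fixed 118 = 547.
Compare {Site 1, Site 2}: link cost 406 + fixed 226 = 632.
Compare {Site 1, Site 2, Site 3}: link cost 302 + fixed 344 = 646.
All other subsets cost ≥ 547. Minimum total cost: 539.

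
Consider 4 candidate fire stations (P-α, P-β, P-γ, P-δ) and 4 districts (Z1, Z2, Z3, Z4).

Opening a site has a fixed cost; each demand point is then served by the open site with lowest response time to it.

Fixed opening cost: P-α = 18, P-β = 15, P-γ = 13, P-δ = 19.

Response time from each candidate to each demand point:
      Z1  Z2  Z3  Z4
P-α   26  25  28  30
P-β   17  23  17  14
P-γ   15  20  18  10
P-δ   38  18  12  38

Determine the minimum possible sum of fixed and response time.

76

Open {P-γ}: assign each demand point to its cheapest open site.
  Z1→P-γ 15, Z2→P-γ 20, Z3→P-γ 18, Z4→P-γ 10
  response time 63, fixed 13 → total 76.
Compare {P-β}: response time 71 + fixed 15 = 86.
Compare {P-γ, P-δ}: response time 55 + fixed 32 = 87.
Compare {P-β, P-γ}: response time 62 + fixed 28 = 90.
All other subsets cost ≥ 86. Minimum total cost: 76.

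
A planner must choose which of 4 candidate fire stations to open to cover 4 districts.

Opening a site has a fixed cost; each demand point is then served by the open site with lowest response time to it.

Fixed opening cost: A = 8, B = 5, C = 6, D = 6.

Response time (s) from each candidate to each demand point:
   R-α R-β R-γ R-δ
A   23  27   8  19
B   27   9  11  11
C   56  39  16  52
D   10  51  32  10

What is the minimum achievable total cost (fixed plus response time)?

Open {B, D}: assign each demand point to its cheapest open site.
  R-α→D 10, R-β→B 9, R-γ→B 11, R-δ→D 10
  response time 40, fixed 11 → total 51.
Compare {A, B, D}: response time 37 + fixed 19 = 56.
Compare {B, C, D}: response time 40 + fixed 17 = 57.
Compare {A, B, C, D}: response time 37 + fixed 25 = 62.
All other subsets cost ≥ 56. Minimum total cost: 51.

51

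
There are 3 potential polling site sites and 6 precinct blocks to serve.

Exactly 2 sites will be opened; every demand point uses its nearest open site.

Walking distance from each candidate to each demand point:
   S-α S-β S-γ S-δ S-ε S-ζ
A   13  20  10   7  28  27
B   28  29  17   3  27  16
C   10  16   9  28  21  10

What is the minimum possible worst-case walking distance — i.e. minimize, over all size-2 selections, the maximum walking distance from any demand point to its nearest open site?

21

Open {A, C}.
  Farthest demand point is S-ε at walking distance 21 (to C); all others are ≤ 21.
With {B, C} the worst case is 21.
With {A, B} the worst case is 27.
No size-2 selection achieves below 21.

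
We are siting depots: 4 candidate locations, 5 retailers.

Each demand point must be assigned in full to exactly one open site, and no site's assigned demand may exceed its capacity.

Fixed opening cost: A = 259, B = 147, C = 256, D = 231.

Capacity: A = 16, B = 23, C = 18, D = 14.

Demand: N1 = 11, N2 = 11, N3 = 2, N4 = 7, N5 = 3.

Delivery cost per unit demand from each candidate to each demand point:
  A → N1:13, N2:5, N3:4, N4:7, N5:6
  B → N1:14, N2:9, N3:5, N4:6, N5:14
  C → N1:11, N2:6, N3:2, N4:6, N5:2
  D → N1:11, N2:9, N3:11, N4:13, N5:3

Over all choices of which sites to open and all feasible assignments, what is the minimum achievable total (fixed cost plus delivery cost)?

659

Open {B, D}; cheapest assignment that respects the capacities:
  B (cap 23, load 20): N2, N3, N4 — cost 11×9 + 2×5 + 7×6 = 151
  D (cap 14, load 14): N1, N5 — cost 11×11 + 3×3 = 130
  Shipping 281, fixed 378 → total 659.
  Any other capacity-feasible assignment to {B, D} ships for at least 281.
Compare {B, C}: its best feasible assignment gives total 675.
Compare {A, B}: its best feasible assignment gives total 683.
Every other set of open sites that can feasibly serve all demand totals ≥ 675 even under its best assignment. Minimum: 659.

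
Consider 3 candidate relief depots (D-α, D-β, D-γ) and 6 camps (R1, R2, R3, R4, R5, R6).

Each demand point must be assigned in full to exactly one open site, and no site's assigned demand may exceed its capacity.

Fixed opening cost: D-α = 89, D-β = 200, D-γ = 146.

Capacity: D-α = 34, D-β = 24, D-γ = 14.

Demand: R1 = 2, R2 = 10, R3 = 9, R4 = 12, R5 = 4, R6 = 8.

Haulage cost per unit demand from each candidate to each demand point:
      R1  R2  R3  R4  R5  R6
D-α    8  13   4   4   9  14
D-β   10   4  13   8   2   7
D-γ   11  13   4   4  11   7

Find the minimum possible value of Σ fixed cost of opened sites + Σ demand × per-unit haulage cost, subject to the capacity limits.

Open {D-α, D-β}; cheapest assignment that respects the capacities:
  D-α (cap 34, load 23): R1, R3, R4 — cost 2×8 + 9×4 + 12×4 = 100
  D-β (cap 24, load 22): R2, R5, R6 — cost 10×4 + 4×2 + 8×7 = 104
  Shipping 204, fixed 289 → total 493.
  Any other capacity-feasible assignment to {D-α, D-β} ships for at least 204.
Compare {D-α, D-γ}: its best feasible assignment gives total 565.
Compare {D-α, D-β, D-γ}: its best feasible assignment gives total 639.
Every other set of open sites that can feasibly serve all demand totals ≥ 565 even under its best assignment. Minimum: 493.

493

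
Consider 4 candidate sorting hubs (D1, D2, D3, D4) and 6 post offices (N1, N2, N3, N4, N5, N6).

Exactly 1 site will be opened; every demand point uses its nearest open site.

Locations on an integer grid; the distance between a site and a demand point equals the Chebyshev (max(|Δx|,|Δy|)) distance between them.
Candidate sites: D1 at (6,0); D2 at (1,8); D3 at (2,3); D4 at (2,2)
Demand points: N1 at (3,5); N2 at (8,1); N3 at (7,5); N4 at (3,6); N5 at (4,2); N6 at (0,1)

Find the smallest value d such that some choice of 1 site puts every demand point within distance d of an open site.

Open {D1}.
  Farthest demand point is N4 at distance 6 (to D1); all others are ≤ 6.
With {D3} the worst case is 6.
With {D4} the worst case is 6.
No size-1 selection achieves below 6.

6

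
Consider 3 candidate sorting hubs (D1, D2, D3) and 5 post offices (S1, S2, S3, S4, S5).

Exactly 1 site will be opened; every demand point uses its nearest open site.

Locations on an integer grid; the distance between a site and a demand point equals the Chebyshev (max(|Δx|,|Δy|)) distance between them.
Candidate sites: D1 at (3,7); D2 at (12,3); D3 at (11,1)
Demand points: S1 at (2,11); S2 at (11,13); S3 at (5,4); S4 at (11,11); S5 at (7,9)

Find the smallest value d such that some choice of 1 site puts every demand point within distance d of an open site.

Open {D1}.
  Farthest demand point is S2 at distance 8 (to D1); all others are ≤ 8.
With {D2} the worst case is 10.
With {D3} the worst case is 12.
No size-1 selection achieves below 8.

8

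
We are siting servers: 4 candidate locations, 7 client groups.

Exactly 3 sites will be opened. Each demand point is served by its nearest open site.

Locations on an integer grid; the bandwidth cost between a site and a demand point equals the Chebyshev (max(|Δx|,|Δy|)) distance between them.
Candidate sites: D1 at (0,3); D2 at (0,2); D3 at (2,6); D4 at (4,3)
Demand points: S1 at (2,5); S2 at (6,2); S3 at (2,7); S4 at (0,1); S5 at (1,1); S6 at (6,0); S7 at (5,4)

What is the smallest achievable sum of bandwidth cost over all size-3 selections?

10

Open {D2, D3, D4}.
  S1→D3 1, S2→D4 2, S3→D3 1, S4→D2 1, S5→D2 1, S6→D4 3, S7→D4 1  ⇒ total 10.
Compare {D1, D3, D4}: total 12.
Compare {D1, D2, D4}: total 14.
No size-3 selection does better; minimum is 10.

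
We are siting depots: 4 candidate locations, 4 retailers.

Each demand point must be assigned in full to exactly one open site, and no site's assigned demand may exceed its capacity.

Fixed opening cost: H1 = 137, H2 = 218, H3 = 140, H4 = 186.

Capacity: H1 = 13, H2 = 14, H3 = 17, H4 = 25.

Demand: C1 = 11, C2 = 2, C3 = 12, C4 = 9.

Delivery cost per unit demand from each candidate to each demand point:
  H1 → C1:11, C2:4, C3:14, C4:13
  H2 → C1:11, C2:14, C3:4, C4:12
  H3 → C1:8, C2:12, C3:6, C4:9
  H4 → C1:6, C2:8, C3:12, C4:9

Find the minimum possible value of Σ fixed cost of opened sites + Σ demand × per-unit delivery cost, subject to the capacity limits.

Open {H3, H4}; cheapest assignment that respects the capacities:
  H3 (cap 17, load 12): C3 — cost 12×6 = 72
  H4 (cap 25, load 22): C1, C2, C4 — cost 11×6 + 2×8 + 9×9 = 163
  Shipping 235, fixed 326 → total 561.
  Any other capacity-feasible assignment to {H3, H4} ships for at least 235.
Compare {H2, H4}: its best feasible assignment gives total 615.
Compare {H1, H4}: its best feasible assignment gives total 654.
Every other set of open sites that can feasibly serve all demand totals ≥ 615 even under its best assignment. Minimum: 561.

561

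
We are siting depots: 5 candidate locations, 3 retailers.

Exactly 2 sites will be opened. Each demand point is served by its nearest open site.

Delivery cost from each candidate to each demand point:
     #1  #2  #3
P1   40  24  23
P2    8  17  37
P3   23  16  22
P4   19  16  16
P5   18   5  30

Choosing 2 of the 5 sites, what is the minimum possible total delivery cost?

39

Open {P4, P5}.
  #1→P5 18, #2→P5 5, #3→P4 16  ⇒ total 39.
Compare {P2, P4}: total 40.
Compare {P2, P5}: total 43.
No size-2 selection does better; minimum is 39.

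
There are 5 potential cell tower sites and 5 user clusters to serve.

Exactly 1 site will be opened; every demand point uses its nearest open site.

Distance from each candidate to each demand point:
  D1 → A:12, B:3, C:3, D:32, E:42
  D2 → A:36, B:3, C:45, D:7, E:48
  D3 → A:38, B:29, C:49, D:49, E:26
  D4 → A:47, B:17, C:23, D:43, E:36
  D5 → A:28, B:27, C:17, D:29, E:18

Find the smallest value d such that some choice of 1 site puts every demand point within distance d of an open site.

Open {D5}.
  Farthest demand point is D at distance 29 (to D5); all others are ≤ 29.
With {D1} the worst case is 42.
With {D4} the worst case is 47.
No size-1 selection achieves below 29.

29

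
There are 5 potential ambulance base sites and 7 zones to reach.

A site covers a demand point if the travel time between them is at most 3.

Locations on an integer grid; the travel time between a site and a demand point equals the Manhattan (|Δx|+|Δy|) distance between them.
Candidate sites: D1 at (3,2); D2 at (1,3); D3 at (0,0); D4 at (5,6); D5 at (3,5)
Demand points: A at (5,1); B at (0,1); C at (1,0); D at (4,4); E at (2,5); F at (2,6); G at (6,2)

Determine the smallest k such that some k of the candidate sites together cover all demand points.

Coverage sets (demand points within 3 of each site):
  D1: {A, D, G}
  D2: {B, C, E}
  D3: {B, C}
  D4: {D, F}
  D5: {D, E, F}
No 2 sites suffice: every size-2 union leaves at least one demand point uncovered.
But {D1, D2, D4} covers everything, so the minimum is 3.

3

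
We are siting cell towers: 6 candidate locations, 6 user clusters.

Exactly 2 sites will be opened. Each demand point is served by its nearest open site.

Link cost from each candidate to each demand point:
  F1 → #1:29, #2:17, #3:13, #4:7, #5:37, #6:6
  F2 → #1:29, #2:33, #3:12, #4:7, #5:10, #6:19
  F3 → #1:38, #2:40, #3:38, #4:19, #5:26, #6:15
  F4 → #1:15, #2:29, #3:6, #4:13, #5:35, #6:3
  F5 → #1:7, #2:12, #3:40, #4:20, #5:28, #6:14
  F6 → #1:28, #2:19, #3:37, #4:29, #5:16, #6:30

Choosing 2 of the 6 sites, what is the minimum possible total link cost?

Open {F2, F5}.
  #1→F5 7, #2→F5 12, #3→F2 12, #4→F2 7, #5→F2 10, #6→F5 14  ⇒ total 62.
Compare {F4, F5}: total 69.
Compare {F2, F4}: total 70.
No size-2 selection does better; minimum is 62.

62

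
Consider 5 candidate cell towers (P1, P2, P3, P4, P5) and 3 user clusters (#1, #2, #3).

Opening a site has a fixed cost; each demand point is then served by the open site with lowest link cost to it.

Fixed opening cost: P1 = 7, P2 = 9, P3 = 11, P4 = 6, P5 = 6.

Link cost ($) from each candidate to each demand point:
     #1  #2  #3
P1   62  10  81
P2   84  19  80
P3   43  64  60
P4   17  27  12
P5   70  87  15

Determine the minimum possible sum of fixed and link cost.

52

Open {P1, P4}: assign each demand point to its cheapest open site.
  #1→P4 17, #2→P1 10, #3→P4 12
  link cost 39, fixed 13 → total 52.
Compare {P1, P4, P5}: link cost 39 + fixed 19 = 58.
Compare {P1, P2, P4}: link cost 39 + fixed 22 = 61.
Compare {P4}: link cost 56 + fixed 6 = 62.
All other subsets cost ≥ 58. Minimum total cost: 52.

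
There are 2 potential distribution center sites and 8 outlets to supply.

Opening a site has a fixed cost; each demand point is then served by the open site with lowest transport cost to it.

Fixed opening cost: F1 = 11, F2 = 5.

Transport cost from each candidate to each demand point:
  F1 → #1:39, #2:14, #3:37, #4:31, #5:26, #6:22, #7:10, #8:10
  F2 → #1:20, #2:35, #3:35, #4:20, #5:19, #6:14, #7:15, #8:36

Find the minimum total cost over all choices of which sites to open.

Open {F1, F2}: assign each demand point to its cheapest open site.
  #1→F2 20, #2→F1 14, #3→F2 35, #4→F2 20, #5→F2 19, #6→F2 14, #7→F1 10, #8→F1 10
  transport cost 142, fixed 16 → total 158.
Compare {F2}: transport cost 194 + fixed 5 = 199.
Compare {F1}: transport cost 189 + fixed 11 = 200.

158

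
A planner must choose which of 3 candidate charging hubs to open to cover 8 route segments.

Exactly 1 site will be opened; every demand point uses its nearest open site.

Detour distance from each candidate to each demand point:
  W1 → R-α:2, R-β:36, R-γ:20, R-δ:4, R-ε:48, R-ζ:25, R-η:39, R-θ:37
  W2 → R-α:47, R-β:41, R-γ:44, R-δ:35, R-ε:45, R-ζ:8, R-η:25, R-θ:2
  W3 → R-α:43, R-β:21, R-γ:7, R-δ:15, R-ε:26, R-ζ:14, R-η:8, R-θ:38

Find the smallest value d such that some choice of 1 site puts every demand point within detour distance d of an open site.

Open {W3}.
  Farthest demand point is R-α at detour distance 43 (to W3); all others are ≤ 43.
With {W2} the worst case is 47.
With {W1} the worst case is 48.
No size-1 selection achieves below 43.

43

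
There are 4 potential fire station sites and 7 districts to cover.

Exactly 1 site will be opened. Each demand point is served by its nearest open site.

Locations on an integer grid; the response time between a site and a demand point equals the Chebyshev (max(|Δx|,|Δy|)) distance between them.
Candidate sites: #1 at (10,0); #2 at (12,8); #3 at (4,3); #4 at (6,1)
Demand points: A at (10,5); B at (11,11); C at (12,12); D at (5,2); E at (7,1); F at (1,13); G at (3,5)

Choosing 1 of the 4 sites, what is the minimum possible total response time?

39

Open {#3}.
  A→#3 6, B→#3 8, C→#3 9, D→#3 1, E→#3 3, F→#3 10, G→#3 2  ⇒ total 39.
Compare {#4}: total 43.
Compare {#2}: total 44.
No size-1 selection does better; minimum is 39.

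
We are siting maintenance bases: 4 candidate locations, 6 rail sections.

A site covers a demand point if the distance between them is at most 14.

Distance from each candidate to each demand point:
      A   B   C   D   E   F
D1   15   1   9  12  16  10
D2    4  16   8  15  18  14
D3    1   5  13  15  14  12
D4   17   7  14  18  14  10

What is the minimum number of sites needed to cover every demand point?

Coverage sets (demand points within 14 of each site):
  D1: {B, C, D, F}
  D2: {A, C, F}
  D3: {A, B, C, E, F}
  D4: {B, C, E, F}
No single site covers all 6 demand points.
But {D1, D3} covers everything, so the minimum is 2.

2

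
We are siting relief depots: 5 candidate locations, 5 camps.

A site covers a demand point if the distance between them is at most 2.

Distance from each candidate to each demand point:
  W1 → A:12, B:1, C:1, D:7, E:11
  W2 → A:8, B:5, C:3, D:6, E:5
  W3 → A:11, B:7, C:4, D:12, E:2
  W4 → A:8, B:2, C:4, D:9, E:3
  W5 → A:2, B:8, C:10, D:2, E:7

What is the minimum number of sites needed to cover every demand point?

Coverage sets (demand points within 2 of each site):
  W1: {B, C}
  W2: {}
  W3: {E}
  W4: {B}
  W5: {A, D}
No 2 sites suffice: every size-2 union leaves at least one demand point uncovered.
But {W1, W3, W5} covers everything, so the minimum is 3.

3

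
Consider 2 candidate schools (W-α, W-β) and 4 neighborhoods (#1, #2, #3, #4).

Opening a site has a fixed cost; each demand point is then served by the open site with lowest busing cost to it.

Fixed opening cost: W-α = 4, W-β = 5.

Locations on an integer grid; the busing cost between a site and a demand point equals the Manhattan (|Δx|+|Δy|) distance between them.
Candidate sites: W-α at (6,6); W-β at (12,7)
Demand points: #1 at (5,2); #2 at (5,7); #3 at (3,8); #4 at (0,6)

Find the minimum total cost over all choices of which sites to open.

Open {W-α}: assign each demand point to its cheapest open site.
  #1→W-α 5, #2→W-α 2, #3→W-α 5, #4→W-α 6
  busing cost 18, fixed 4 → total 22.
Compare {W-α, W-β}: busing cost 18 + fixed 9 = 27.
Compare {W-β}: busing cost 42 + fixed 5 = 47.

22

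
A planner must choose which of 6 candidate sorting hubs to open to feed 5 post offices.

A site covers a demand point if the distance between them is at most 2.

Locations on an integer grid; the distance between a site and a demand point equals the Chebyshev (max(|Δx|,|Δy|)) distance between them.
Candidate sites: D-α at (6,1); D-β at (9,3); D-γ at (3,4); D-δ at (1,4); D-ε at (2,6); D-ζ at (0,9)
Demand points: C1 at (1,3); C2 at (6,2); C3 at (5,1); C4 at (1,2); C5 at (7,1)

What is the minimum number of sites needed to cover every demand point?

2

Coverage sets (demand points within 2 of each site):
  D-α: {C2, C3, C5}
  D-β: {C5}
  D-γ: {C1, C4}
  D-δ: {C1, C4}
  D-ε: {}
  D-ζ: {}
No single site covers all 5 demand points.
But {D-α, D-γ} covers everything, so the minimum is 2.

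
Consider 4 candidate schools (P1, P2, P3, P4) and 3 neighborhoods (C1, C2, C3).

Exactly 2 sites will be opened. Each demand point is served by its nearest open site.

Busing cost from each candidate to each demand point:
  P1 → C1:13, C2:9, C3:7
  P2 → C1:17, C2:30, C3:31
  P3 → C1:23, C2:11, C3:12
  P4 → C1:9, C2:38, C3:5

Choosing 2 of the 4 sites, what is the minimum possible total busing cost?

23

Open {P1, P4}.
  C1→P4 9, C2→P1 9, C3→P4 5  ⇒ total 23.
Compare {P3, P4}: total 25.
Compare {P1, P2}: total 29.
No size-2 selection does better; minimum is 23.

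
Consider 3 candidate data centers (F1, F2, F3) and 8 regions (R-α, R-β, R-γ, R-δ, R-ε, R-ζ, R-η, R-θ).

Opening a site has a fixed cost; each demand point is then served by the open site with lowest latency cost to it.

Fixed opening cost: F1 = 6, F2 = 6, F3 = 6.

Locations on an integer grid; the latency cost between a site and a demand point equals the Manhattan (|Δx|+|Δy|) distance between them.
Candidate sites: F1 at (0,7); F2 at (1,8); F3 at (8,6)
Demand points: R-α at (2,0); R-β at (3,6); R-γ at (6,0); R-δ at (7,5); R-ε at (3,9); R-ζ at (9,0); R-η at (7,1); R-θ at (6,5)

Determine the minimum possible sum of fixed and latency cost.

54

Open {F2, F3}: assign each demand point to its cheapest open site.
  R-α→F2 9, R-β→F2 4, R-γ→F3 8, R-δ→F3 2, R-ε→F2 3, R-ζ→F3 7, R-η→F3 6, R-θ→F3 3
  latency cost 42, fixed 12 → total 54.
Compare {F1, F3}: latency cost 44 + fixed 12 = 56.
Compare {F3}: latency cost 51 + fixed 6 = 57.
Compare {F1, F2, F3}: latency cost 42 + fixed 18 = 60.
All other subsets cost ≥ 56. Minimum total cost: 54.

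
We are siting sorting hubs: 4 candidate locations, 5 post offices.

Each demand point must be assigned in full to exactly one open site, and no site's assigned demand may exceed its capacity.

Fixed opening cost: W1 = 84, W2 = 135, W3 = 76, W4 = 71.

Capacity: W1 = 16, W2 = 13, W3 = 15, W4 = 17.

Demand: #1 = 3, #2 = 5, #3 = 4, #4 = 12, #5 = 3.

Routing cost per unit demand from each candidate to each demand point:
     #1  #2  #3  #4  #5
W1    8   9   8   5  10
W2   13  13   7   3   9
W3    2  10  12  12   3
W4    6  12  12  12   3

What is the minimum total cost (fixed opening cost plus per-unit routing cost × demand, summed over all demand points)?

317

Open {W1, W3}; cheapest assignment that respects the capacities:
  W1 (cap 16, load 16): #3, #4 — cost 4×8 + 12×5 = 92
  W3 (cap 15, load 11): #1, #2, #5 — cost 3×2 + 5×10 + 3×3 = 65
  Shipping 157, fixed 160 → total 317.
  Any other capacity-feasible assignment to {W1, W3} ships for at least 157.
Compare {W1, W4}: its best feasible assignment gives total 334.
Compare {W2, W3}: its best feasible assignment gives total 360.
Every other set of open sites that can feasibly serve all demand totals ≥ 334 even under its best assignment. Minimum: 317.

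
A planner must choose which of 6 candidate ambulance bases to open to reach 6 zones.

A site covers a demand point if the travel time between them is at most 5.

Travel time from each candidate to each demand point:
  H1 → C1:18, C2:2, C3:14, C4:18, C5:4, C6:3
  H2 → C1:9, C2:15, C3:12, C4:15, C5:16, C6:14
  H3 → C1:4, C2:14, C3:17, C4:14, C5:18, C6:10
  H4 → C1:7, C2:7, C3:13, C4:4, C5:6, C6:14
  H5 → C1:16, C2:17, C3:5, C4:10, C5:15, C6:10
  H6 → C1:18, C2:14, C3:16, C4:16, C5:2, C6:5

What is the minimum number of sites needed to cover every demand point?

4

Coverage sets (demand points within 5 of each site):
  H1: {C2, C5, C6}
  H2: {}
  H3: {C1}
  H4: {C4}
  H5: {C3}
  H6: {C5, C6}
No 3 sites suffice: every size-3 union leaves at least one demand point uncovered.
But {H1, H3, H4, H5} covers everything, so the minimum is 4.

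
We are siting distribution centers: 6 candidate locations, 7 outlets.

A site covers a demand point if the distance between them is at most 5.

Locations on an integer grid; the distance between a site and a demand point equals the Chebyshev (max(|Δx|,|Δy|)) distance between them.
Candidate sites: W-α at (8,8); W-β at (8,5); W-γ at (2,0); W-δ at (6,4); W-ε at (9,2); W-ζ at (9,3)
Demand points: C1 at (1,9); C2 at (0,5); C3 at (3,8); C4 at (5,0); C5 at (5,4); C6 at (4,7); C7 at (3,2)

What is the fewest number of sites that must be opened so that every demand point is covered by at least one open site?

2

Coverage sets (demand points within 5 of each site):
  W-α: {C3, C5, C6}
  W-β: {C3, C4, C5, C6, C7}
  W-γ: {C2, C4, C5, C7}
  W-δ: {C1, C3, C4, C5, C6, C7}
  W-ε: {C4, C5, C6}
  W-ζ: {C4, C5, C6}
No single site covers all 7 demand points.
But {W-γ, W-δ} covers everything, so the minimum is 2.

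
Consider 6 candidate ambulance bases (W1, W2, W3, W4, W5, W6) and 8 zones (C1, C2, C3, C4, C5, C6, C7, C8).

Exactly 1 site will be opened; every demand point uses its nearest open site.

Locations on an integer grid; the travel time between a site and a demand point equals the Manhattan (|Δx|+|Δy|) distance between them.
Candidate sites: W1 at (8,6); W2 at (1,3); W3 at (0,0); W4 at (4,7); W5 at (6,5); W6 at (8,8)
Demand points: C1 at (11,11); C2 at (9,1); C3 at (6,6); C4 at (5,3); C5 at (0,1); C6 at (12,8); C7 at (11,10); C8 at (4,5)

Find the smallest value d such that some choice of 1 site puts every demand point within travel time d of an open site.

Open {W4}.
  Farthest demand point is C1 at travel time 11 (to W4); all others are ≤ 11.
With {W5} the worst case is 11.
With {W1} the worst case is 13.
No size-1 selection achieves below 11.

11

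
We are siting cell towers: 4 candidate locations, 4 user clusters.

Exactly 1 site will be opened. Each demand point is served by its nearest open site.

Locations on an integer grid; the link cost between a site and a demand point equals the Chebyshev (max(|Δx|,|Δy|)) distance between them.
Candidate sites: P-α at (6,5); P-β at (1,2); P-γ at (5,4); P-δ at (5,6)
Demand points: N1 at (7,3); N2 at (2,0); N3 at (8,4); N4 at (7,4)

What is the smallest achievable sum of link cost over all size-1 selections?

10

Open {P-α}.
  N1→P-α 2, N2→P-α 5, N3→P-α 2, N4→P-α 1  ⇒ total 10.
Compare {P-γ}: total 11.
Compare {P-δ}: total 14.
No size-1 selection does better; minimum is 10.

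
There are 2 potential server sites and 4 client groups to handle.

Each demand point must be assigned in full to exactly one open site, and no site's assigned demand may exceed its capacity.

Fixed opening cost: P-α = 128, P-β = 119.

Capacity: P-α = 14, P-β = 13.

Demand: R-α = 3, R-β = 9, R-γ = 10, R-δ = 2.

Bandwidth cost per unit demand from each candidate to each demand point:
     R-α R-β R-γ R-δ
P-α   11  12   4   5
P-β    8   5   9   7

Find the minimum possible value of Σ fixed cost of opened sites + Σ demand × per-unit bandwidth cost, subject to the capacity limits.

Open {P-α, P-β}; cheapest assignment that respects the capacities:
  P-α (cap 14, load 12): R-γ, R-δ — cost 10×4 + 2×5 = 50
  P-β (cap 13, load 12): R-α, R-β — cost 3×8 + 9×5 = 69
  Shipping 119, fixed 247 → total 366.
  Any other capacity-feasible assignment to {P-α, P-β} ships for at least 119.
Total demand is 24 and no other set of sites has combined capacity ≥ 24, so {P-α, P-β} is the only feasible choice of open sites. Minimum: 366.

366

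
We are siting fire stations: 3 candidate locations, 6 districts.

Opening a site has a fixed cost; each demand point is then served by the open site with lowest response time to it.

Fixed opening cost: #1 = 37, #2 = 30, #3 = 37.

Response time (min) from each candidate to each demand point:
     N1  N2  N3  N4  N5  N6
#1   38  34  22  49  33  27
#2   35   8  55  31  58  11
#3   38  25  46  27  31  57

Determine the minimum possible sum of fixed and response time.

Open {#1, #2}: assign each demand point to its cheapest open site.
  N1→#2 35, N2→#2 8, N3→#1 22, N4→#2 31, N5→#1 33, N6→#2 11
  response time 140, fixed 67 → total 207.
Compare {#2, #3}: response time 158 + fixed 67 = 225.
Compare {#2}: response time 198 + fixed 30 = 228.
Compare {#1, #2, #3}: response time 134 + fixed 104 = 238.
All other subsets cost ≥ 225. Minimum total cost: 207.

207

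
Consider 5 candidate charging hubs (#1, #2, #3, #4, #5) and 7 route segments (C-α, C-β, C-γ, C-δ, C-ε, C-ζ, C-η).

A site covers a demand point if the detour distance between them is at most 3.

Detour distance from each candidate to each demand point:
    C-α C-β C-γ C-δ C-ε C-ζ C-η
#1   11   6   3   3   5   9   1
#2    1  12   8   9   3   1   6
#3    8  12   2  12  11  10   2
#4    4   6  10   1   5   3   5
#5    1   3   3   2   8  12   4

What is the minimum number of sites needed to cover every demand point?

Coverage sets (demand points within 3 of each site):
  #1: {C-γ, C-δ, C-η}
  #2: {C-α, C-ε, C-ζ}
  #3: {C-γ, C-η}
  #4: {C-δ, C-ζ}
  #5: {C-α, C-β, C-γ, C-δ}
No 2 sites suffice: every size-2 union leaves at least one demand point uncovered.
But {#1, #2, #5} covers everything, so the minimum is 3.

3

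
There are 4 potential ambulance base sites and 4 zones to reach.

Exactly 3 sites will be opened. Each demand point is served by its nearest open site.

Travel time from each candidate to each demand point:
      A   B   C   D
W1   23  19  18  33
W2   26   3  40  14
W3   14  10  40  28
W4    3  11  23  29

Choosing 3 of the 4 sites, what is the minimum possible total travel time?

Open {W1, W2, W4}.
  A→W4 3, B→W2 3, C→W1 18, D→W2 14  ⇒ total 38.
Compare {W2, W3, W4}: total 43.
Compare {W1, W2, W3}: total 49.
No size-3 selection does better; minimum is 38.

38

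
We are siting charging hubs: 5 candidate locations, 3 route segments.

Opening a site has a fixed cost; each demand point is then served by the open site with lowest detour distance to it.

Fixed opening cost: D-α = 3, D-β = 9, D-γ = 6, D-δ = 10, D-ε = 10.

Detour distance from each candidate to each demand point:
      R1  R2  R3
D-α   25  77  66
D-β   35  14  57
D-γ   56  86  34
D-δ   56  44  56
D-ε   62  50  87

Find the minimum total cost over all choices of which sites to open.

Open {D-α, D-β, D-γ}: assign each demand point to its cheapest open site.
  R1→D-α 25, R2→D-β 14, R3→D-γ 34
  detour distance 73, fixed 18 → total 91.
Compare {D-β, D-γ}: detour distance 83 + fixed 15 = 98.
Compare {D-α, D-β, D-γ, D-δ}: detour distance 73 + fixed 28 = 101.
Compare {D-α, D-β, D-γ, D-ε}: detour distance 73 + fixed 28 = 101.
All other subsets cost ≥ 98. Minimum total cost: 91.

91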